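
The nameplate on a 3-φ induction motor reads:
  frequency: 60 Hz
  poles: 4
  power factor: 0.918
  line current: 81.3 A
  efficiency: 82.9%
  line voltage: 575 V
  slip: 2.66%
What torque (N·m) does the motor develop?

336 N·m

P_in = √3·V·I·cosφ = 1.732 × 575 × 81.3 × 0.918 = 74327 W
P_out = η·P_in = 0.829 × 74327 = 61617 W
n_s = 120×60/4 = 1800 rpm; n = 1800×(1−0.0266) = 1752 rpm
ω = 2π×1752/60 = 183.5 rad/s
τ = P_out/ω = 61617/183.5 = 336 N·m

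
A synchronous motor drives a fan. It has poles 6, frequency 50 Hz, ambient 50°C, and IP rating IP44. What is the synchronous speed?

n_s = 120f/p = 120×50/6 = 1000 rpm

1000 rpm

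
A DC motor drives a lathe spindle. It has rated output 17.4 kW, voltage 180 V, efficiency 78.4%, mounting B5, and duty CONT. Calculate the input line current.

P_out = 17.4 kW = 17400 W
P_in = P_out / η = 17400 / 0.784 = 22194 W
I = P_in / V = 22194 / 180 = 123 A

123 A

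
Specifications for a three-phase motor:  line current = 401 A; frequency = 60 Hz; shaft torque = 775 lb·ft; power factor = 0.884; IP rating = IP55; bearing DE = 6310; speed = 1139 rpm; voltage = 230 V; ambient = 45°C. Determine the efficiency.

88.8 %

τ = 775 lb·ft × 1.356 = 1051 N·m
ω = 2π × 1139/60 = 119.3 rad/s; P_out = τω = 1051 × 119.3 = 125384 W
P_in = √3·V_L·I_L·cosφ = 1.732 × 230 × 401 × 0.884 = 141212 W
η = P_out / P_in = 125384 / 141212 = 0.888 = 88.8%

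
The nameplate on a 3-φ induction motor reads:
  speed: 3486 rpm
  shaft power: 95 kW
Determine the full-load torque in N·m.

ω = 2π × 3486/60 = 365.1 rad/s
τ = P/ω = 95000/365.1 = 260 N·m

260 N·m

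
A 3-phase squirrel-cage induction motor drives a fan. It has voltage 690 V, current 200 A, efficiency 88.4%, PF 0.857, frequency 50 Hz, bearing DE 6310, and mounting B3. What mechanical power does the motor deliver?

P_in = √3·V·I·cosφ = 1.732 × 690 × 200 × 0.857 = 204837 W
P_out = η·P_in = 0.884 × 204837 = 181076 W

181 kW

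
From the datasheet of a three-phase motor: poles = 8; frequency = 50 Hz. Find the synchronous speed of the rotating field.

750 rpm

n_s = 120f/p = 120×50/8 = 750 rpm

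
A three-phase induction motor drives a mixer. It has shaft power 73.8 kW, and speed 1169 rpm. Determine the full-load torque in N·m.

ω = 2π × 1169/60 = 122.4 rad/s
τ = P/ω = 73800/122.4 = 603 N·m

603 N·m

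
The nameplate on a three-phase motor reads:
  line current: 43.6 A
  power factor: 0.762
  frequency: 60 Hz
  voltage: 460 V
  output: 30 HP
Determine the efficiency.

P_out = 30 × 746 = 22380 W
P_in = √3·V_L·I_L·cosφ = 1.732 × 460 × 43.6 × 0.762 = 26470 W
η = P_out / P_in = 22380 / 26470 = 0.845 = 84.5%

84.5 %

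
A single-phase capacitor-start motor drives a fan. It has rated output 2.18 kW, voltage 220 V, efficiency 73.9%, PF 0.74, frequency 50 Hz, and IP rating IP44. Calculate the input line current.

18.1 A

P_out = 2.18 kW = 2180 W
P_in = P_out / η = 2180 / 0.739 = 2950 W
I = P_in / (V·cosφ) = 2950 / (220 × 0.74) = 18.1 A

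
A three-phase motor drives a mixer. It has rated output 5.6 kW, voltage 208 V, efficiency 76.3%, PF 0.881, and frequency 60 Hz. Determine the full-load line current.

23.1 A

P_out = 5.6 kW = 5600 W
P_in = P_out / η = 5600 / 0.763 = 7339 W
I_L = P_in / (√3·V_L·cosφ) = 7339 / (1.732 × 208 × 0.881) = 23.1 A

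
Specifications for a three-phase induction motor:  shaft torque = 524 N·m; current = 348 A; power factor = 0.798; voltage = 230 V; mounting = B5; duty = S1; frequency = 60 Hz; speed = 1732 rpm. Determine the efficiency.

ω = 2π × 1732/60 = 181.4 rad/s; P_out = τω = 524 × 181.4 = 95054 W
P_in = √3·V_L·I_L·cosφ = 1.732 × 230 × 348 × 0.798 = 110626 W
η = P_out / P_in = 95054 / 110626 = 0.859 = 85.9%

85.9 %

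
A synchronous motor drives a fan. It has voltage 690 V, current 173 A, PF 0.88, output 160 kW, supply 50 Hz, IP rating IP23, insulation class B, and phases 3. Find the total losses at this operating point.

21.9 kW

P_in = √3·V·I·cosφ = 1.732×690×173×0.88 = 181939 W
P_out = 160000 W
Losses = P_in − P_out = 181939 − 160000 = 21939 W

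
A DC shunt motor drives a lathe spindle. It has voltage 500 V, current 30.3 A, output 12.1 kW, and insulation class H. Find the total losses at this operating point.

P_in = V·I = 500×30.3 = 15150 W
P_out = 12100 W
Losses = P_in − P_out = 15150 − 12100 = 3050 W

3.05 kW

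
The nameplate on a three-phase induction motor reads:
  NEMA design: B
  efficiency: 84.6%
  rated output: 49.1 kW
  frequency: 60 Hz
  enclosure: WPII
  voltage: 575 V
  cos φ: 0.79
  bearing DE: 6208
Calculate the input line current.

P_out = 49.1 kW = 49100 W
P_in = P_out / η = 49100 / 0.846 = 58038 W
I_L = P_in / (√3·V_L·cosφ) = 58038 / (1.732 × 575 × 0.79) = 73.8 A

73.8 A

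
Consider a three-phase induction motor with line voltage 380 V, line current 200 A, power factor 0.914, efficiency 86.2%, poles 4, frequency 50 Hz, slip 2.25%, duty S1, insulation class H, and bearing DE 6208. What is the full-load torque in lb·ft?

P_in = √3·V·I·cosφ = 1.732 × 380 × 200 × 0.914 = 120312 W
P_out = η·P_in = 0.862 × 120312 = 103709 W
n_s = 120×50/4 = 1500 rpm; n = 1500×(1−0.0225) = 1466 rpm
ω = 2π×1466/60 = 153.5 rad/s
τ = P_out/ω = 103709/153.5 = 675.6 N·m
In lb·ft: 675.6/1.356 = 498 lb·ft

498 lb·ft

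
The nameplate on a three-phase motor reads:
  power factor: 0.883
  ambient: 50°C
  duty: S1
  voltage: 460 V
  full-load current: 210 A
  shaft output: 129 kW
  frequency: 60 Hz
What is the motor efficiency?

P_out = 129 kW = 129000 W
P_in = √3·V_L·I_L·cosφ = 1.732 × 460 × 210 × 0.883 = 147736 W
η = P_out / P_in = 129000 / 147736 = 0.873 = 87.3%

87.3 %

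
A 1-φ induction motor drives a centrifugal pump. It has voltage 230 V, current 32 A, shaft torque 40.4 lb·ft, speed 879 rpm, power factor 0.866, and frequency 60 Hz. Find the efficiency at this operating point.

79.1 %

τ = 40.4 lb·ft × 1.356 = 54.78 N·m
ω = 2π × 879/60 = 92.05 rad/s; P_out = τω = 54.78 × 92.05 = 5042 W
P_in = V·I·cosφ = 230 × 32 × 0.866 = 6374 W
η = P_out / P_in = 5042 / 6374 = 0.791 = 79.1%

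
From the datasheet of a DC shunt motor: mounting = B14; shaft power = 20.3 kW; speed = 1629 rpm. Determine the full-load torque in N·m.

ω = 2π × 1629/60 = 170.6 rad/s
τ = P/ω = 20300/170.6 = 119 N·m

119 N·m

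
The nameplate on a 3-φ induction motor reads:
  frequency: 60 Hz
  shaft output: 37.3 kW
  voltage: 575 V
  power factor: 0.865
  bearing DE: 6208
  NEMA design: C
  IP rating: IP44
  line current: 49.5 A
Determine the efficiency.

87.5 %

P_out = 37.3 kW = 37300 W
P_in = √3·V_L·I_L·cosφ = 1.732 × 575 × 49.5 × 0.865 = 42642 W
η = P_out / P_in = 37300 / 42642 = 0.875 = 87.5%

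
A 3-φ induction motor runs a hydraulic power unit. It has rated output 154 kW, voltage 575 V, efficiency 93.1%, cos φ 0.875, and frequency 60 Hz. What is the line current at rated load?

P_out = 154 kW = 154000 W
P_in = P_out / η = 154000 / 0.931 = 165414 W
I_L = P_in / (√3·V_L·cosφ) = 165414 / (1.732 × 575 × 0.875) = 190 A

190 A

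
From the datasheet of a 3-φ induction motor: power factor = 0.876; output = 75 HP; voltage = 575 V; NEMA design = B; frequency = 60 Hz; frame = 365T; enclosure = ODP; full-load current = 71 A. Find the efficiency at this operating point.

90.3 %

P_out = 75 × 746 = 55950 W
P_in = √3·V_L·I_L·cosφ = 1.732 × 575 × 71 × 0.876 = 61941 W
η = P_out / P_in = 55950 / 61941 = 0.903 = 90.3%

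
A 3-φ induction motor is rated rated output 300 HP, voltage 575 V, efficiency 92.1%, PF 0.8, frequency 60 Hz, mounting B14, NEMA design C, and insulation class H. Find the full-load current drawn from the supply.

P_out = 300 × 746 = 223800 W
P_in = P_out / η = 223800 / 0.921 = 242997 W
I_L = P_in / (√3·V_L·cosφ) = 242997 / (1.732 × 575 × 0.8) = 305 A

305 A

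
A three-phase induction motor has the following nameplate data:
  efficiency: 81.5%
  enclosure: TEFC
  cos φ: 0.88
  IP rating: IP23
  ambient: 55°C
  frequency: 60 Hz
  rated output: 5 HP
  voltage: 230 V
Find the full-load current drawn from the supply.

13.1 A

P_out = 5 × 746 = 3730 W
P_in = P_out / η = 3730 / 0.815 = 4577 W
I_L = P_in / (√3·V_L·cosφ) = 4577 / (1.732 × 230 × 0.88) = 13.1 A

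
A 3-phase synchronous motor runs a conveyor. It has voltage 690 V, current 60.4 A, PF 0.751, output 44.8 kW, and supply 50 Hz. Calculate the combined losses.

9.41 kW

P_in = √3·V·I·cosφ = 1.732×690×60.4×0.751 = 54209 W
P_out = 44800 W
Losses = P_in − P_out = 54209 − 44800 = 9409 W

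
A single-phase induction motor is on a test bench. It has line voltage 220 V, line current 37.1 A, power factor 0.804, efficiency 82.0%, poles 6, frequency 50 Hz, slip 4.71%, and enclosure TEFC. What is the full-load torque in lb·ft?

39.8 lb·ft

P_in = V·I·cosφ = 220 × 37.1 × 0.804 = 6562 W
P_out = η·P_in = 0.82 × 6562 = 5381 W
n_s = 120×50/6 = 1000 rpm; n = 1000×(1−0.0471) = 953 rpm
ω = 2π×953/60 = 99.8 rad/s
τ = P_out/ω = 5381/99.8 = 53.92 N·m
In lb·ft: 53.92/1.356 = 39.8 lb·ft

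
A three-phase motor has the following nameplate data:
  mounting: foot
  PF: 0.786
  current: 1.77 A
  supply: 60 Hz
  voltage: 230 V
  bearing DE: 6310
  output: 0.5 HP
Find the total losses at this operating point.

181 W

P_in = √3·V·I·cosφ = 1.732×230×1.77×0.786 = 554 W
P_out = 0.5×746 = 373 W
Losses = P_in − P_out = 554 − 373 = 181 W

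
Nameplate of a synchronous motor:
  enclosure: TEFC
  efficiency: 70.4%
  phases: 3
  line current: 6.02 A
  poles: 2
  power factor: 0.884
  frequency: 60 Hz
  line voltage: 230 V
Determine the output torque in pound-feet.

P_in = √3·V·I·cosφ = 1.732 × 230 × 6.02 × 0.884 = 2120 W
P_out = η·P_in = 0.704 × 2120 = 1492 W
n = n_s = 120×60/2 = 3600 rpm (synchronous)
ω = 2π×3600/60 = 377 rad/s
τ = P_out/ω = 1492/377 = 3.958 N·m
In lb·ft: 3.958/1.356 = 2.92 lb·ft

2.92 lb·ft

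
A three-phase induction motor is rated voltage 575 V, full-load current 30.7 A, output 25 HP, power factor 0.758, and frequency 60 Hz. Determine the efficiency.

P_out = 25 × 746 = 18650 W
P_in = √3·V_L·I_L·cosφ = 1.732 × 575 × 30.7 × 0.758 = 23175 W
η = P_out / P_in = 18650 / 23175 = 0.805 = 80.5%

80.5 %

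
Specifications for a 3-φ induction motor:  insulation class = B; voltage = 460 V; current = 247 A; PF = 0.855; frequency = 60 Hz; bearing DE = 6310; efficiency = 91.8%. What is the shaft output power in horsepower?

207 HP

P_in = √3·V·I·cosφ = 1.732 × 460 × 247 × 0.855 = 168255 W
P_out = η·P_in = 0.918 × 168255 = 154458 W
= 154458/746 = 207 HP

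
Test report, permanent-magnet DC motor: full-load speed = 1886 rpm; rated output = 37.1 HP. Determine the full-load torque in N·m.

P_out = 37.1 × 746 = 27677 W
ω = 2π × 1886/60 = 197.5 rad/s
τ = P_out/ω = 27677/197.5 = 140 N·m

140 N·m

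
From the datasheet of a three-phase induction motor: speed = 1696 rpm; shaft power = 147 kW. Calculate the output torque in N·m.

ω = 2π × 1696/60 = 177.6 rad/s
τ = P/ω = 147000/177.6 = 828 N·m

828 N·m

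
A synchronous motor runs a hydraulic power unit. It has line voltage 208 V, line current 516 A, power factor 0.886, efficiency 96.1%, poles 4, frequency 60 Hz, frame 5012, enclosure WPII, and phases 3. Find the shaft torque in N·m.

840 N·m

P_in = √3·V·I·cosφ = 1.732 × 208 × 516 × 0.886 = 164700 W
P_out = η·P_in = 0.961 × 164700 = 158277 W
n = n_s = 120×60/4 = 1800 rpm (synchronous)
ω = 2π×1800/60 = 188.5 rad/s
τ = P_out/ω = 158277/188.5 = 840 N·m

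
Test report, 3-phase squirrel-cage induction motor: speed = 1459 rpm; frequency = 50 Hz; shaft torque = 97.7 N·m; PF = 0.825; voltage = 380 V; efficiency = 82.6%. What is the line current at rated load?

ω = 2π×1459/60 = 152.8 rad/s; P_out = τω = 97.7 × 152.8 = 14929 W
P_in = P_out / η = 14929 / 0.826 = 18074 W
I_L = P_in / (√3·V_L·cosφ) = 18074 / (1.732 × 380 × 0.825) = 33.3 A

33.3 A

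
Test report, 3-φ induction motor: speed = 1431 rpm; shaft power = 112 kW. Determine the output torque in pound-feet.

ω = 2π × 1431/60 = 149.9 rad/s
τ = P/ω = 112000/149.9 = 747.2 N·m
In lb·ft: 747.2/1.356 = 551 lb·ft

551 lb·ft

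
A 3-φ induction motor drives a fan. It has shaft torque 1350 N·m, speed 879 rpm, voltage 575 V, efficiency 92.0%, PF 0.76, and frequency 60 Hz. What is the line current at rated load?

ω = 2π×879/60 = 92.05 rad/s; P_out = τω = 1350 × 92.05 = 124268 W
P_in = P_out / η = 124268 / 0.920 = 135074 W
I_L = P_in / (√3·V_L·cosφ) = 135074 / (1.732 × 575 × 0.76) = 178 A

178 A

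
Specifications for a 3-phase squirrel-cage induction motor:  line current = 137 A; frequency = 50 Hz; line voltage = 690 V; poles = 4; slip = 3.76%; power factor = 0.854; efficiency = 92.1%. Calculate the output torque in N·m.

P_in = √3·V·I·cosφ = 1.732 × 690 × 137 × 0.854 = 139822 W
P_out = η·P_in = 0.921 × 139822 = 128776 W
n_s = 120×50/4 = 1500 rpm; n = 1500×(1−0.0376) = 1444 rpm
ω = 2π×1444/60 = 151.2 rad/s
τ = P_out/ω = 128776/151.2 = 852 N·m

852 N·m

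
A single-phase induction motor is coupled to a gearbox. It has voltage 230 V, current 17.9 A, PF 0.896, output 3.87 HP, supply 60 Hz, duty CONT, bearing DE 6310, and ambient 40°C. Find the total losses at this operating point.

P_in = V·I·cosφ = 230×17.9×0.896 = 3689 W
P_out = 3.87×746 = 2887 W
Losses = P_in − P_out = 3689 − 2887 = 802 W

802 W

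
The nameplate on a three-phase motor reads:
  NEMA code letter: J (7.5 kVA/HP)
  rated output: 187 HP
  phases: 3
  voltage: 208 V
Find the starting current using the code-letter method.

S_LR = 7.5 × 187 = 1402.5 kVA
I_LR = S_LR/(√3·V_L) = 1402500/(1.732×208) = 3890 A

3890 A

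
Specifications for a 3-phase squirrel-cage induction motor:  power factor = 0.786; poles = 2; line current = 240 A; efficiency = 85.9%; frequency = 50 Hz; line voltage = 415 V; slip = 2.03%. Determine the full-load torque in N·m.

378 N·m

P_in = √3·V·I·cosφ = 1.732 × 415 × 240 × 0.786 = 135591 W
P_out = η·P_in = 0.859 × 135591 = 116473 W
n_s = 120×50/2 = 3000 rpm; n = 3000×(1−0.0203) = 2939 rpm
ω = 2π×2939/60 = 307.8 rad/s
τ = P_out/ω = 116473/307.8 = 378 N·m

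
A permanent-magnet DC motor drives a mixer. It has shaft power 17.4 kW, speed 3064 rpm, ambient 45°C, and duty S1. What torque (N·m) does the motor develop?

54.2 N·m

ω = 2π × 3064/60 = 320.9 rad/s
τ = P/ω = 17400/320.9 = 54.2 N·m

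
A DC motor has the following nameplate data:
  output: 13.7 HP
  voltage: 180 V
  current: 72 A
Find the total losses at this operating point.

P_in = V·I = 180×72 = 12960 W
P_out = 13.7×746 = 10220 W
Losses = P_in − P_out = 12960 − 10220 = 2740 W

2.74 kW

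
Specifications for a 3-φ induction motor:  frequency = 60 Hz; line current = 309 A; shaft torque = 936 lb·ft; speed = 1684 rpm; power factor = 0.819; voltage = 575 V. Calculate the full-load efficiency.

88.8 %

τ = 936 lb·ft × 1.356 = 1269 N·m
ω = 2π × 1684/60 = 176.3 rad/s; P_out = τω = 1269 × 176.3 = 223725 W
P_in = √3·V_L·I_L·cosφ = 1.732 × 575 × 309 × 0.819 = 252033 W
η = P_out / P_in = 223725 / 252033 = 0.888 = 88.8%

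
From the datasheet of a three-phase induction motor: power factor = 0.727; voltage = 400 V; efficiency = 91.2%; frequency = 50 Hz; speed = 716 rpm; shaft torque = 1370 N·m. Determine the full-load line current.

224 A

ω = 2π×716/60 = 74.98 rad/s; P_out = τω = 1370 × 74.98 = 102723 W
P_in = P_out / η = 102723 / 0.912 = 112635 W
I_L = P_in / (√3·V_L·cosφ) = 112635 / (1.732 × 400 × 0.727) = 224 A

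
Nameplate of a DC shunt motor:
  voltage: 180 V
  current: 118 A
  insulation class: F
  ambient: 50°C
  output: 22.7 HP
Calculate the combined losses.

4.31 kW

P_in = V·I = 180×118 = 21240 W
P_out = 22.7×746 = 16934 W
Losses = P_in − P_out = 21240 − 16934 = 4306 W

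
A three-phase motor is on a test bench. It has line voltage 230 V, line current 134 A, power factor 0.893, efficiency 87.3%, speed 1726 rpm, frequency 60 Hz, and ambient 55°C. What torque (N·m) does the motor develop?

230 N·m

P_in = √3·V·I·cosφ = 1.732 × 230 × 134 × 0.893 = 47669 W
P_out = η·P_in = 0.873 × 47669 = 41615 W
n = 1726 rpm
ω = 2π×1726/60 = 180.7 rad/s
τ = P_out/ω = 41615/180.7 = 230 N·m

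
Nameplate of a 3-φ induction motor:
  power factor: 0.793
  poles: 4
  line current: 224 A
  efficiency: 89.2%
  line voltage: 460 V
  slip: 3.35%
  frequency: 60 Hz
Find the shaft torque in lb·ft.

511 lb·ft

P_in = √3·V·I·cosφ = 1.732 × 460 × 224 × 0.793 = 141523 W
P_out = η·P_in = 0.892 × 141523 = 126239 W
n_s = 120×60/4 = 1800 rpm; n = 1800×(1−0.0335) = 1740 rpm
ω = 2π×1740/60 = 182.2 rad/s
τ = P_out/ω = 126239/182.2 = 692.9 N·m
In lb·ft: 692.9/1.356 = 511 lb·ft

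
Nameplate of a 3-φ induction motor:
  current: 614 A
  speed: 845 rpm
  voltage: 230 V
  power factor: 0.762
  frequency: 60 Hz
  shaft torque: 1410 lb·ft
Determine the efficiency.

τ = 1410 lb·ft × 1.356 = 1912 N·m
ω = 2π × 845/60 = 88.49 rad/s; P_out = τω = 1912 × 88.49 = 169193 W
P_in = √3·V_L·I_L·cosφ = 1.732 × 230 × 614 × 0.762 = 186380 W
η = P_out / P_in = 169193 / 186380 = 0.908 = 90.8%

90.8 %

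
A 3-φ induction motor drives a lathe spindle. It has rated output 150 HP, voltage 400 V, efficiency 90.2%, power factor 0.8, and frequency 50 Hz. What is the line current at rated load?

P_out = 150 × 746 = 111900 W
P_in = P_out / η = 111900 / 0.902 = 124058 W
I_L = P_in / (√3·V_L·cosφ) = 124058 / (1.732 × 400 × 0.8) = 224 A

224 A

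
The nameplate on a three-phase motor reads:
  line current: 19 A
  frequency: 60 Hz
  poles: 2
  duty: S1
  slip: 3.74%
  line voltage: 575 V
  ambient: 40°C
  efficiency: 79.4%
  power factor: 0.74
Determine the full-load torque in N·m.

P_in = √3·V·I·cosφ = 1.732 × 575 × 19 × 0.74 = 14002 W
P_out = η·P_in = 0.794 × 14002 = 11118 W
n_s = 120×60/2 = 3600 rpm; n = 3600×(1−0.0374) = 3465 rpm
ω = 2π×3465/60 = 362.9 rad/s
τ = P_out/ω = 11118/362.9 = 30.6 N·m

30.6 N·m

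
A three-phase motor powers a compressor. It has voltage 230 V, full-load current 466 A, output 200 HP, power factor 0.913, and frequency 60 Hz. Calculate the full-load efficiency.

P_out = 200 × 746 = 149200 W
P_in = √3·V_L·I_L·cosφ = 1.732 × 230 × 466 × 0.913 = 169485 W
η = P_out / P_in = 149200 / 169485 = 0.880 = 88.0%

88.0 %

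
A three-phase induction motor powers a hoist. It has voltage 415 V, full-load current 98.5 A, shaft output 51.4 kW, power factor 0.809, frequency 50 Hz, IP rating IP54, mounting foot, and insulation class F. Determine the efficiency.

P_out = 51.4 kW = 51400 W
P_in = √3·V_L·I_L·cosφ = 1.732 × 415 × 98.5 × 0.809 = 57277 W
η = P_out / P_in = 51400 / 57277 = 0.897 = 89.7%

89.7 %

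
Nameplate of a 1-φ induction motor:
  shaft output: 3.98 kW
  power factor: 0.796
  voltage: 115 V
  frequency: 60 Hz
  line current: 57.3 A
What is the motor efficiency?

75.9 %

P_out = 3.98 kW = 3980 W
P_in = V·I·cosφ = 115 × 57.3 × 0.796 = 5245 W
η = P_out / P_in = 3980 / 5245 = 0.759 = 75.9%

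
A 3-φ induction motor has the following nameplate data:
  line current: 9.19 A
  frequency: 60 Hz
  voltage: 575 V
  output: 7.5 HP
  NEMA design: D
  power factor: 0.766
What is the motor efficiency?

79.8 %

P_out = 7.5 × 746 = 5595 W
P_in = √3·V_L·I_L·cosφ = 1.732 × 575 × 9.19 × 0.766 = 7011 W
η = P_out / P_in = 5595 / 7011 = 0.798 = 79.8%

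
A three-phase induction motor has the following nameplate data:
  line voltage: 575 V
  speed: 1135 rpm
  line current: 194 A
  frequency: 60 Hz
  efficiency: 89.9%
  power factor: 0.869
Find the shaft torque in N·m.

P_in = √3·V·I·cosφ = 1.732 × 575 × 194 × 0.869 = 167895 W
P_out = η·P_in = 0.899 × 167895 = 150938 W
n = 1135 rpm
ω = 2π×1135/60 = 118.9 rad/s
τ = P_out/ω = 150938/118.9 = 1270 N·m

1270 N·m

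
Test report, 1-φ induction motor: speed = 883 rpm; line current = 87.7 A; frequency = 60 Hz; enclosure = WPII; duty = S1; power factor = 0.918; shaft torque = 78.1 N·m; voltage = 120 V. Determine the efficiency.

74.8 %

ω = 2π × 883/60 = 92.47 rad/s; P_out = τω = 78.1 × 92.47 = 7222 W
P_in = V·I·cosφ = 120 × 87.7 × 0.918 = 9661 W
η = P_out / P_in = 7222 / 9661 = 0.748 = 74.8%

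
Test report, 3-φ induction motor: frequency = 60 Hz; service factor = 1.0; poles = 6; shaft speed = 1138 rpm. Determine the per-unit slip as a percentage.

n_s = 120f/p = 120×60/6 = 1200 rpm
s = (n_s − n)/n_s = (1200 − 1138)/1200 = 0.0517

5.2 %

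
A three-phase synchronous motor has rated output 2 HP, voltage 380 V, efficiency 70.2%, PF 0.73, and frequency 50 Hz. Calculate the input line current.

P_out = 2 × 746 = 1492 W
P_in = P_out / η = 1492 / 0.702 = 2125 W
I_L = P_in / (√3·V_L·cosφ) = 2125 / (1.732 × 380 × 0.73) = 4.42 A

4.42 A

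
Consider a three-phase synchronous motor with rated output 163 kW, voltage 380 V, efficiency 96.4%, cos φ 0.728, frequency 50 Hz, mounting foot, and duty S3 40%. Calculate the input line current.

P_out = 163 kW = 163000 W
P_in = P_out / η = 163000 / 0.964 = 169087 W
I_L = P_in / (√3·V_L·cosφ) = 169087 / (1.732 × 380 × 0.728) = 353 A

353 A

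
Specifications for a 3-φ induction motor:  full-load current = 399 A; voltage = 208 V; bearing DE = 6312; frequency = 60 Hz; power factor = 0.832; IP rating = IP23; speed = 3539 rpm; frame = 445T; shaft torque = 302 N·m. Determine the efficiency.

93.6 %

ω = 2π × 3539/60 = 370.6 rad/s; P_out = τω = 302 × 370.6 = 111921 W
P_in = √3·V_L·I_L·cosφ = 1.732 × 208 × 399 × 0.832 = 119593 W
η = P_out / P_in = 111921 / 119593 = 0.936 = 93.6%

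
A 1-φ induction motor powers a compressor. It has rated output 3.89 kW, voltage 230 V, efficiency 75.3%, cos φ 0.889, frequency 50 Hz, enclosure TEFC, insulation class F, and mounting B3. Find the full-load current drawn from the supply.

25.3 A

P_out = 3.89 kW = 3890 W
P_in = P_out / η = 3890 / 0.753 = 5166 W
I = P_in / (V·cosφ) = 5166 / (230 × 0.889) = 25.3 A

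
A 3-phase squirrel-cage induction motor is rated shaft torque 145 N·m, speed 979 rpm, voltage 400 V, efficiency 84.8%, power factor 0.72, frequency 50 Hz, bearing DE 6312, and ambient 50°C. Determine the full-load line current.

35.1 A

ω = 2π×979/60 = 102.5 rad/s; P_out = τω = 145 × 102.5 = 14863 W
P_in = P_out / η = 14863 / 0.848 = 17527 W
I_L = P_in / (√3·V_L·cosφ) = 17527 / (1.732 × 400 × 0.72) = 35.1 A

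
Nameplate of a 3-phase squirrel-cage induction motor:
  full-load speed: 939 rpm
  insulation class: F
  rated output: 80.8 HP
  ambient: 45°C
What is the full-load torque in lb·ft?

452 lb·ft

P_out = 80.8 × 746 = 60277 W
ω = 2π × 939/60 = 98.33 rad/s
τ = P_out/ω = 60277/98.33 = 613 N·m
In lb·ft: 613/1.356 = 452 lb·ft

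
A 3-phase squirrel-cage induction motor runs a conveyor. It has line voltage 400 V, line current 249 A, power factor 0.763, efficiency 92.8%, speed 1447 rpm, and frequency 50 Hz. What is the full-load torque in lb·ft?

P_in = √3·V·I·cosφ = 1.732 × 400 × 249 × 0.763 = 131623 W
P_out = η·P_in = 0.928 × 131623 = 122146 W
n = 1447 rpm
ω = 2π×1447/60 = 151.5 rad/s
τ = P_out/ω = 122146/151.5 = 806.2 N·m
In lb·ft: 806.2/1.356 = 595 lb·ft

595 lb·ft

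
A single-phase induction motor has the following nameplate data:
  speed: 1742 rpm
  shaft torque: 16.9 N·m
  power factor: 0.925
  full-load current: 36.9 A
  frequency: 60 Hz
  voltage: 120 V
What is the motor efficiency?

ω = 2π × 1742/60 = 182.4 rad/s; P_out = τω = 16.9 × 182.4 = 3083 W
P_in = V·I·cosφ = 120 × 36.9 × 0.925 = 4096 W
η = P_out / P_in = 3083 / 4096 = 0.753 = 75.3%

75.3 %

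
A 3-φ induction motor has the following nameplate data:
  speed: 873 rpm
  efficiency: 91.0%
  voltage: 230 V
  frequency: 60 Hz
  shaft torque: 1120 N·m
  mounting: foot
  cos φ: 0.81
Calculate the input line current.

349 A

ω = 2π×873/60 = 91.42 rad/s; P_out = τω = 1120 × 91.42 = 102390 W
P_in = P_out / η = 102390 / 0.910 = 112516 W
I_L = P_in / (√3·V_L·cosφ) = 112516 / (1.732 × 230 × 0.81) = 349 A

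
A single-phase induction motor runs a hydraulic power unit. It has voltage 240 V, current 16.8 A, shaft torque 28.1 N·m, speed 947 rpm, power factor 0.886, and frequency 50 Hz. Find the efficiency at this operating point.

78.0 %

ω = 2π × 947/60 = 99.17 rad/s; P_out = τω = 28.1 × 99.17 = 2787 W
P_in = V·I·cosφ = 240 × 16.8 × 0.886 = 3572 W
η = P_out / P_in = 2787 / 3572 = 0.780 = 78.0%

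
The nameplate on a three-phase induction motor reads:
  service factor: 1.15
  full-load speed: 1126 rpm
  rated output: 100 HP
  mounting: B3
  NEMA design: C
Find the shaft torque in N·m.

633 N·m

P_out = 100 × 746 = 74600 W
ω = 2π × 1126/60 = 117.9 rad/s
τ = P_out/ω = 74600/117.9 = 633 N·m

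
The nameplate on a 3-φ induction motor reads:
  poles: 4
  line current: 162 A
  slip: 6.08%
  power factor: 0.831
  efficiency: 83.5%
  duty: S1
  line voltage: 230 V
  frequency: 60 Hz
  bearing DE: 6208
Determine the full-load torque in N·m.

253 N·m

P_in = √3·V·I·cosφ = 1.732 × 230 × 162 × 0.831 = 53628 W
P_out = η·P_in = 0.835 × 53628 = 44779 W
n_s = 120×60/4 = 1800 rpm; n = 1800×(1−0.0608) = 1691 rpm
ω = 2π×1691/60 = 177.1 rad/s
τ = P_out/ω = 44779/177.1 = 253 N·m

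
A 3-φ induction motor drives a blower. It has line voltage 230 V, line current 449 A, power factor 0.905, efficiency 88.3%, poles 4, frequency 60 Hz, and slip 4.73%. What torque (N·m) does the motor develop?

P_in = √3·V·I·cosφ = 1.732 × 230 × 449 × 0.905 = 161872 W
P_out = η·P_in = 0.883 × 161872 = 142933 W
n_s = 120×60/4 = 1800 rpm; n = 1800×(1−0.0473) = 1715 rpm
ω = 2π×1715/60 = 179.6 rad/s
τ = P_out/ω = 142933/179.6 = 796 N·m

796 N·m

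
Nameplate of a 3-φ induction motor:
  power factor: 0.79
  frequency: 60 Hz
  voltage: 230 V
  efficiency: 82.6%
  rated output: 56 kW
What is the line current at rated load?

215 A

P_out = 56 kW = 56000 W
P_in = P_out / η = 56000 / 0.826 = 67797 W
I_L = P_in / (√3·V_L·cosφ) = 67797 / (1.732 × 230 × 0.79) = 215 A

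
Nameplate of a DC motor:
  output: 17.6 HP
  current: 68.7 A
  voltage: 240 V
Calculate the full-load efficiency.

79.6 %

P_out = 17.6 × 746 = 13130 W
P_in = V·I = 240 × 68.7 = 16488 W
η = P_out / P_in = 13130 / 16488 = 0.796 = 79.6%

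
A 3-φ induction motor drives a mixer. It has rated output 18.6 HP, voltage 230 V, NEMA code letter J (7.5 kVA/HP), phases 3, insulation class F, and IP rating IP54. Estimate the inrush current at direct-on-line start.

S_LR = 7.5 × 18.6 = 139.5 kVA
I_LR = S_LR/(√3·V_L) = 139500/(1.732×230) = 350 A

350 A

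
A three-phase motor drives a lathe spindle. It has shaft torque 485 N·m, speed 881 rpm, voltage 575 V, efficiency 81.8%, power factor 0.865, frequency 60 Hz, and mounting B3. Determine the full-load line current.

ω = 2π×881/60 = 92.26 rad/s; P_out = τω = 485 × 92.26 = 44746 W
P_in = P_out / η = 44746 / 0.818 = 54702 W
I_L = P_in / (√3·V_L·cosφ) = 54702 / (1.732 × 575 × 0.865) = 63.5 A

63.5 A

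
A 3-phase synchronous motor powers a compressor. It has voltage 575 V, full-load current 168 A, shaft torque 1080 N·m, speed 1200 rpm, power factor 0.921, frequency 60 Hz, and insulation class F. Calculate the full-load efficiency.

ω = 2π × 1200/60 = 125.7 rad/s; P_out = τω = 1080 × 125.7 = 135756 W
P_in = √3·V_L·I_L·cosφ = 1.732 × 575 × 168 × 0.921 = 154094 W
η = P_out / P_in = 135756 / 154094 = 0.881 = 88.1%

88.1 %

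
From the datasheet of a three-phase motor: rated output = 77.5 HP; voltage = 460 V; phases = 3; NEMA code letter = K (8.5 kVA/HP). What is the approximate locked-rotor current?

S_LR = 8.5 × 77.5 = 658.75 kVA
I_LR = S_LR/(√3·V_L) = 658750/(1.732×460) = 827 A

827 A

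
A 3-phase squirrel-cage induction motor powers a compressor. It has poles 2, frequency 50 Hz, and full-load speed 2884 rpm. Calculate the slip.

3.9 %

n_s = 120f/p = 120×50/2 = 3000 rpm
s = (n_s − n)/n_s = (3000 − 2884)/3000 = 0.0387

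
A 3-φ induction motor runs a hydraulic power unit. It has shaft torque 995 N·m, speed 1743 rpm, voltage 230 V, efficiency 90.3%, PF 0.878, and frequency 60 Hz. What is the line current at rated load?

575 A

ω = 2π×1743/60 = 182.5 rad/s; P_out = τω = 995 × 182.5 = 181588 W
P_in = P_out / η = 181588 / 0.903 = 201094 W
I_L = P_in / (√3·V_L·cosφ) = 201094 / (1.732 × 230 × 0.878) = 575 A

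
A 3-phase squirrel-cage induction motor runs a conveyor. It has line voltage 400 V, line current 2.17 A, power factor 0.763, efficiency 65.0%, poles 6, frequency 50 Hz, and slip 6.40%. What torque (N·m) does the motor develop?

7.61 N·m

P_in = √3·V·I·cosφ = 1.732 × 400 × 2.17 × 0.763 = 1147 W
P_out = η·P_in = 0.65 × 1147 = 746 W
n_s = 120×50/6 = 1000 rpm; n = 1000×(1−0.064) = 936 rpm
ω = 2π×936/60 = 98.02 rad/s
τ = P_out/ω = 746/98.02 = 7.61 N·m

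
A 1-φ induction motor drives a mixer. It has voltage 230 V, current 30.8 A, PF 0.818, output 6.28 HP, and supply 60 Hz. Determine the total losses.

1110 W

P_in = V·I·cosφ = 230×30.8×0.818 = 5795 W
P_out = 6.28×746 = 4685 W
Losses = P_in − P_out = 5795 − 4685 = 1110 W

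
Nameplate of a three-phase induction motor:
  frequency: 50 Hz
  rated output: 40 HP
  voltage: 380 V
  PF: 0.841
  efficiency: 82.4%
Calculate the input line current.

65.4 A

P_out = 40 × 746 = 29840 W
P_in = P_out / η = 29840 / 0.824 = 36214 W
I_L = P_in / (√3·V_L·cosφ) = 36214 / (1.732 × 380 × 0.841) = 65.4 A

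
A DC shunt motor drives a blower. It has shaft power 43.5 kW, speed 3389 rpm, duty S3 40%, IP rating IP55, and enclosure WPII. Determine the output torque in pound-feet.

ω = 2π × 3389/60 = 354.9 rad/s
τ = P/ω = 43500/354.9 = 122.6 N·m
In lb·ft: 122.6/1.356 = 90.4 lb·ft

90.4 lb·ft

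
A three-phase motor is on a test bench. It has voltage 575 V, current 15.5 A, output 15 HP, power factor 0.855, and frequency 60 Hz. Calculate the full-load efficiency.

P_out = 15 × 746 = 11190 W
P_in = √3·V_L·I_L·cosφ = 1.732 × 575 × 15.5 × 0.855 = 13198 W
η = P_out / P_in = 11190 / 13198 = 0.848 = 84.8%

84.8 %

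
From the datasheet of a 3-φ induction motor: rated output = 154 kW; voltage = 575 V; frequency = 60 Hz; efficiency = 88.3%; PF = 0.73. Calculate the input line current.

P_out = 154 kW = 154000 W
P_in = P_out / η = 154000 / 0.883 = 174405 W
I_L = P_in / (√3·V_L·cosφ) = 174405 / (1.732 × 575 × 0.73) = 240 A

240 A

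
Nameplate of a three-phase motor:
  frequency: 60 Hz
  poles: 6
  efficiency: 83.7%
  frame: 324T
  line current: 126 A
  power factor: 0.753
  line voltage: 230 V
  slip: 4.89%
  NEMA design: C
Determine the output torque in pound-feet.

P_in = √3·V·I·cosφ = 1.732 × 230 × 126 × 0.753 = 37796 W
P_out = η·P_in = 0.837 × 37796 = 31635 W
n_s = 120×60/6 = 1200 rpm; n = 1200×(1−0.0489) = 1141 rpm
ω = 2π×1141/60 = 119.5 rad/s
τ = P_out/ω = 31635/119.5 = 264.7 N·m
In lb·ft: 264.7/1.356 = 195 lb·ft

195 lb·ft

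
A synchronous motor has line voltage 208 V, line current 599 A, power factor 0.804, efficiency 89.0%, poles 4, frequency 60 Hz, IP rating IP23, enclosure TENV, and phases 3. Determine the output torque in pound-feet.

P_in = √3·V·I·cosφ = 1.732 × 208 × 599 × 0.804 = 173498 W
P_out = η·P_in = 0.89 × 173498 = 154413 W
n = n_s = 120×60/4 = 1800 rpm (synchronous)
ω = 2π×1800/60 = 188.5 rad/s
τ = P_out/ω = 154413/188.5 = 819.2 N·m
In lb·ft: 819.2/1.356 = 604 lb·ft

604 lb·ft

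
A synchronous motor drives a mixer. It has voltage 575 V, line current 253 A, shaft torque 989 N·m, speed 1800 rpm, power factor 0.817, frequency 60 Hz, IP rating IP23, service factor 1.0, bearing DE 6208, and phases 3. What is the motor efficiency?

ω = 2π × 1800/60 = 188.5 rad/s; P_out = τω = 989 × 188.5 = 186427 W
P_in = √3·V_L·I_L·cosφ = 1.732 × 575 × 253 × 0.817 = 205854 W
η = P_out / P_in = 186427 / 205854 = 0.906 = 90.6%

90.6 %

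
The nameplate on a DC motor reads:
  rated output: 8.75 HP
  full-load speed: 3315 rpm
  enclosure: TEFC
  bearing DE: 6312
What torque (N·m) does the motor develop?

P_out = 8.75 × 746 = 6528 W
ω = 2π × 3315/60 = 347.1 rad/s
τ = P_out/ω = 6528/347.1 = 18.8 N·m

18.8 N·m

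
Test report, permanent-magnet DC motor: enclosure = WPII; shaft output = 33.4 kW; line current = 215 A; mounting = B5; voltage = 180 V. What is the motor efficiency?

P_out = 33.4 kW = 33400 W
P_in = V·I = 180 × 215 = 38700 W
η = P_out / P_in = 33400 / 38700 = 0.863 = 86.3%

86.3 %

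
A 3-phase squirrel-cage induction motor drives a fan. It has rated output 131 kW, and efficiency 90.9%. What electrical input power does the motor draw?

P_out = 131000 W
P_in = P_out/η = 131000/0.909 = 144114 W = 144 kW

144 kW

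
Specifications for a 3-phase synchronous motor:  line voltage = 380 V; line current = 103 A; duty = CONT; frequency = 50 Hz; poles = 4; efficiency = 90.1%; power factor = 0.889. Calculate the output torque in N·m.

P_in = √3·V·I·cosφ = 1.732 × 380 × 103 × 0.889 = 60266 W
P_out = η·P_in = 0.901 × 60266 = 54300 W
n = n_s = 120×50/4 = 1500 rpm (synchronous)
ω = 2π×1500/60 = 157.1 rad/s
τ = P_out/ω = 54300/157.1 = 346 N·m

346 N·m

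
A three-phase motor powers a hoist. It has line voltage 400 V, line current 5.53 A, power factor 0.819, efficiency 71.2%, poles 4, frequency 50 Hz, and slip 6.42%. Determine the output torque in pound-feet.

P_in = √3·V·I·cosφ = 1.732 × 400 × 5.53 × 0.819 = 3138 W
P_out = η·P_in = 0.712 × 3138 = 2234 W
n_s = 120×50/4 = 1500 rpm; n = 1500×(1−0.0642) = 1404 rpm
ω = 2π×1404/60 = 147 rad/s
τ = P_out/ω = 2234/147 = 15.2 N·m
In lb·ft: 15.2/1.356 = 11.2 lb·ft

11.2 lb·ft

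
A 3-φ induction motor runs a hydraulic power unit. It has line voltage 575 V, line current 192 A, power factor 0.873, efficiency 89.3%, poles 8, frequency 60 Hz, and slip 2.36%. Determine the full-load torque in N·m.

P_in = √3·V·I·cosφ = 1.732 × 575 × 192 × 0.873 = 166929 W
P_out = η·P_in = 0.893 × 166929 = 149068 W
n_s = 120×60/8 = 900 rpm; n = 900×(1−0.0236) = 879 rpm
ω = 2π×879/60 = 92.05 rad/s
τ = P_out/ω = 149068/92.05 = 1620 N·m

1620 N·m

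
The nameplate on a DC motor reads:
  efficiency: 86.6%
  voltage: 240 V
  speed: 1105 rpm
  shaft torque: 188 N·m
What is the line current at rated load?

ω = 2π×1105/60 = 115.7 rad/s; P_out = τω = 188 × 115.7 = 21752 W
P_in = P_out / η = 21752 / 0.866 = 25118 W
I = P_in / V = 25118 / 240 = 105 A

105 A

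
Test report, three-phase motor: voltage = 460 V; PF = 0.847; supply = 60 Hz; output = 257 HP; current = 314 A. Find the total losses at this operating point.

20.2 kW

P_in = √3·V·I·cosφ = 1.732×460×314×0.847 = 211894 W
P_out = 257×746 = 191722 W
Losses = P_in − P_out = 211894 − 191722 = 20172 W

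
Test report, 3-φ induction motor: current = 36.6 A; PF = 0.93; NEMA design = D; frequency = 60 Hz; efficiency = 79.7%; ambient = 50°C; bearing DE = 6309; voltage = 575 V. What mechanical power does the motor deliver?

P_in = √3·V·I·cosφ = 1.732 × 575 × 36.6 × 0.93 = 33898 W
P_out = η·P_in = 0.797 × 33898 = 27017 W

27 kW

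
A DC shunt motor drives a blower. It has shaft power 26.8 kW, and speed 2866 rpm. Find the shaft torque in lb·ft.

65.9 lb·ft

ω = 2π × 2866/60 = 300.1 rad/s
τ = P/ω = 26800/300.1 = 89.3 N·m
In lb·ft: 89.3/1.356 = 65.9 lb·ft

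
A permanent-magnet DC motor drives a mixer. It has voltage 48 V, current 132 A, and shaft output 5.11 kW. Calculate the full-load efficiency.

P_out = 5.11 kW = 5110 W
P_in = V·I = 48 × 132 = 6336 W
η = P_out / P_in = 5110 / 6336 = 0.807 = 80.7%

80.7 %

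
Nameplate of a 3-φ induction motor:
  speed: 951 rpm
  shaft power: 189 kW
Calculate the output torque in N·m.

ω = 2π × 951/60 = 99.59 rad/s
τ = P/ω = 189000/99.59 = 1900 N·m

1900 N·m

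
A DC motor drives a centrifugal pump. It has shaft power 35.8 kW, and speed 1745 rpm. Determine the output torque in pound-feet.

ω = 2π × 1745/60 = 182.7 rad/s
τ = P/ω = 35800/182.7 = 195.9 N·m
In lb·ft: 195.9/1.356 = 144 lb·ft

144 lb·ft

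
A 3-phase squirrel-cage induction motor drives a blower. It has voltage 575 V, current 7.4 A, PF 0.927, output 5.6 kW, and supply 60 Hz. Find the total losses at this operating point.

P_in = √3·V·I·cosφ = 1.732×575×7.4×0.927 = 6832 W
P_out = 5600 W
Losses = P_in − P_out = 6832 − 5600 = 1232 W

1230 W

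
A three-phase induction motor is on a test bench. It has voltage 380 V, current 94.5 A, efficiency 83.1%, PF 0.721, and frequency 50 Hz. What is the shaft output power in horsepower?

50 HP

P_in = √3·V·I·cosφ = 1.732 × 380 × 94.5 × 0.721 = 44843 W
P_out = η·P_in = 0.831 × 44843 = 37265 W
= 37265/746 = 50 HP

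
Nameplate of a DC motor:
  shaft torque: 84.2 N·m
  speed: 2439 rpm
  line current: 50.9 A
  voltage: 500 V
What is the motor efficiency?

84.5 %

ω = 2π × 2439/60 = 255.4 rad/s; P_out = τω = 84.2 × 255.4 = 21505 W
P_in = V·I = 500 × 50.9 = 25450 W
η = P_out / P_in = 21505 / 25450 = 0.845 = 84.5%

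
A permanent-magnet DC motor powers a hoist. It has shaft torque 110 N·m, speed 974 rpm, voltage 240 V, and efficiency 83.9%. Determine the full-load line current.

ω = 2π×974/60 = 102 rad/s; P_out = τω = 110 × 102 = 11220 W
P_in = P_out / η = 11220 / 0.839 = 13373 W
I = P_in / V = 13373 / 240 = 55.7 A

55.7 A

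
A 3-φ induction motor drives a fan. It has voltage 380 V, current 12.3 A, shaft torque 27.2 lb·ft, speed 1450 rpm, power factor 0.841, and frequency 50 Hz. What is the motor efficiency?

τ = 27.2 lb·ft × 1.356 = 36.88 N·m
ω = 2π × 1450/60 = 151.8 rad/s; P_out = τω = 36.88 × 151.8 = 5598 W
P_in = √3·V_L·I_L·cosφ = 1.732 × 380 × 12.3 × 0.841 = 6808 W
η = P_out / P_in = 5598 / 6808 = 0.822 = 82.2%

82.2 %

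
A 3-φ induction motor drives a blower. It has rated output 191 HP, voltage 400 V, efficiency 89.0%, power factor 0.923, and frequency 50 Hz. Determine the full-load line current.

250 A

P_out = 191 × 746 = 142486 W
P_in = P_out / η = 142486 / 0.890 = 160097 W
I_L = P_in / (√3·V_L·cosφ) = 160097 / (1.732 × 400 × 0.923) = 250 A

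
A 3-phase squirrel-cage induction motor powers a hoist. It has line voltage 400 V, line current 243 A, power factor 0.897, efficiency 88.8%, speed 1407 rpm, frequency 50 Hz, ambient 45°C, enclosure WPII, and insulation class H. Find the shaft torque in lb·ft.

671 lb·ft

P_in = √3·V·I·cosφ = 1.732 × 400 × 243 × 0.897 = 151010 W
P_out = η·P_in = 0.888 × 151010 = 134097 W
n = 1407 rpm
ω = 2π×1407/60 = 147.3 rad/s
τ = P_out/ω = 134097/147.3 = 910.4 N·m
In lb·ft: 910.4/1.356 = 671 lb·ft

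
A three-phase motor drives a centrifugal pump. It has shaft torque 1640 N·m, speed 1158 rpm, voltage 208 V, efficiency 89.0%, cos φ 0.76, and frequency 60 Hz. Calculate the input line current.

ω = 2π×1158/60 = 121.3 rad/s; P_out = τω = 1640 × 121.3 = 198932 W
P_in = P_out / η = 198932 / 0.890 = 223519 W
I_L = P_in / (√3·V_L·cosφ) = 223519 / (1.732 × 208 × 0.76) = 816 A

816 A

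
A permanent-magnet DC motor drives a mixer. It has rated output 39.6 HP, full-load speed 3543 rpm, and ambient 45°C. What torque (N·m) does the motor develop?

P_out = 39.6 × 746 = 29542 W
ω = 2π × 3543/60 = 371 rad/s
τ = P_out/ω = 29542/371 = 79.6 N·m

79.6 N·m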